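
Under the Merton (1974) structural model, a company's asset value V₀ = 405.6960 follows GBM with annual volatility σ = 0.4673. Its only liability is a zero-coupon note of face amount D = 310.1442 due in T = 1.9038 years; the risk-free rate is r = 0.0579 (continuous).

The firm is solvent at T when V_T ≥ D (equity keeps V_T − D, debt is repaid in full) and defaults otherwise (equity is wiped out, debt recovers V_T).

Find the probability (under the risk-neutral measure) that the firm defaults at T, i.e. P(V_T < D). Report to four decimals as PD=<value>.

PD=0.3955

d₁ = [ln(V₀/D) + (r + σ²/2)T] / (σ√T)
   = [ln(405.6960/310.1442) + (0.0579 + 0.5·0.4673²)·1.9038] / (0.4673·√1.9038)
   = [0.268567 + 0.318096] / 0.644772 = 0.909875
d₂ = d₁ − σ√T = 0.909875 − 0.644772 = 0.265103
risk-neutral PD = N(−d₂) = N(-0.265103) = 0.395465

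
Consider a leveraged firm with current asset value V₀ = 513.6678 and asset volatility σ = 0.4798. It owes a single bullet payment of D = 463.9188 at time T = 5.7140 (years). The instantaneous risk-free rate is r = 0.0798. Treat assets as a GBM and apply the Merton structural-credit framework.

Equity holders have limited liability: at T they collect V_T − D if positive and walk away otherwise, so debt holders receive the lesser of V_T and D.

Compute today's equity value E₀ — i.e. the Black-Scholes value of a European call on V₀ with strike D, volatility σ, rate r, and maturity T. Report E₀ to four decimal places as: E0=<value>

d₁ = [ln(V₀/D) + (r + σ²/2)T] / (σ√T)
   = [ln(513.6678/463.9188) + (0.0798 + 0.5·0.4798²)·5.7140] / (0.4798·√5.7140)
   = [0.101867 + 1.113682] / 1.146913 = 1.059844
d₂ = d₁ − σ√T = 1.059844 − 1.146913 = -0.087068
N(d₁) = 0.855392,  N(d₂) = 0.465309,  e^(−rT) = 0.633828
E₀ = V₀·N(d₁) − D·e^(−rT)·N(d₂)
   = 513.6678·0.855392 − 463.9188·0.633828·0.465309 = 302.565878

E0=302.5659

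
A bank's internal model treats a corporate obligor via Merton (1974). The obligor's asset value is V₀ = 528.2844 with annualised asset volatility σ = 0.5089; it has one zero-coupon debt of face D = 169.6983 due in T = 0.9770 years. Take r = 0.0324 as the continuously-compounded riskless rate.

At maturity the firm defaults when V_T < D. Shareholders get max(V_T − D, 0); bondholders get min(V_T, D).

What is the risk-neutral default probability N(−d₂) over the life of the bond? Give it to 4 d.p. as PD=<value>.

d₁ = [ln(V₀/D) + (r + σ²/2)T] / (σ√T)
   = [ln(528.2844/169.6983) + (0.0324 + 0.5·0.5089²)·0.9770] / (0.5089·√0.9770)
   = [1.135613 + 0.158166] / 0.503014 = 2.572055
d₂ = d₁ − σ√T = 2.572055 − 0.503014 = 2.069042
risk-neutral PD = N(−d₂) = N(-2.069042) = 0.019271

PD=0.0193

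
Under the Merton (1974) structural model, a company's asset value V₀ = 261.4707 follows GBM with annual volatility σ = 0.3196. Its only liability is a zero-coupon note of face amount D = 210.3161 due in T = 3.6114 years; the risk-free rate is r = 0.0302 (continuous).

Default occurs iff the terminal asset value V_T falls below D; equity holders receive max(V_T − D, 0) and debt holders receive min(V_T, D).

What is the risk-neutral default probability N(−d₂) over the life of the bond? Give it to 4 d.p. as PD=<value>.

PD=0.4074

d₁ = [ln(V₀/D) + (r + σ²/2)T] / (σ√T)
   = [ln(261.4707/210.3161) + (0.0302 + 0.5·0.3196²)·3.6114] / (0.3196·√3.6114)
   = [0.217711 + 0.293506] / 0.607358 = 0.841706
d₂ = d₁ − σ√T = 0.841706 − 0.607358 = 0.234348
risk-neutral PD = N(−d₂) = N(-0.234348) = 0.407357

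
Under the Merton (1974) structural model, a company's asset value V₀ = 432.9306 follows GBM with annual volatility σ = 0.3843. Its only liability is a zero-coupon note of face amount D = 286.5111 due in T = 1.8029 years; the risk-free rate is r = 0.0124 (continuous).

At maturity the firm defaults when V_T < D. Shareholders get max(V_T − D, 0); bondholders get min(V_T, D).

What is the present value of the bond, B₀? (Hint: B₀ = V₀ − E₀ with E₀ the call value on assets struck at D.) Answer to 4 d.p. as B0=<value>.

d₁ = [ln(V₀/D) + (r + σ²/2)T] / (σ√T)
   = [ln(432.9306/286.5111) + (0.0124 + 0.5·0.3843²)·1.8029] / (0.3843·√1.8029)
   = [0.412800 + 0.155488] / 0.516008 = 1.101317
d₂ = d₁ − σ√T = 1.101317 − 0.516008 = 0.585309
N(d₁) = 0.864621,  N(d₂) = 0.720830,  e^(−rT) = 0.977892
E₀ = V₀·N(d₁) − D·e^(−rT)·N(d₂)
   = 432.9306·0.864621 − 286.5111·0.977892·0.720830 = 172.360762
B₀ = V₀ − E₀ = 432.9306 − 172.360762 = 260.569838

B0=260.5698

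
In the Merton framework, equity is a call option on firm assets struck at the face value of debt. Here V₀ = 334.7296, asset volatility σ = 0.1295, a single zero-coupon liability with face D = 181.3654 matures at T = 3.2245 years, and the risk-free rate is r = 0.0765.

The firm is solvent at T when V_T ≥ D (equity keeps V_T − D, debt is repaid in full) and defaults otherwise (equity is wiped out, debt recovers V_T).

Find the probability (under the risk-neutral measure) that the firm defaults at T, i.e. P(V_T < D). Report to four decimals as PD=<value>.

d₁ = [ln(V₀/D) + (r + σ²/2)T] / (σ√T)
   = [ln(334.7296/181.3654) + (0.0765 + 0.5·0.1295²)·3.2245] / (0.1295·√3.2245)
   = [0.612809 + 0.273712] / 0.232542 = 3.812310
d₂ = d₁ − σ√T = 3.812310 − 0.232542 = 3.579769
risk-neutral PD = N(−d₂) = N(-3.579769) = 0.000172

PD=0.0002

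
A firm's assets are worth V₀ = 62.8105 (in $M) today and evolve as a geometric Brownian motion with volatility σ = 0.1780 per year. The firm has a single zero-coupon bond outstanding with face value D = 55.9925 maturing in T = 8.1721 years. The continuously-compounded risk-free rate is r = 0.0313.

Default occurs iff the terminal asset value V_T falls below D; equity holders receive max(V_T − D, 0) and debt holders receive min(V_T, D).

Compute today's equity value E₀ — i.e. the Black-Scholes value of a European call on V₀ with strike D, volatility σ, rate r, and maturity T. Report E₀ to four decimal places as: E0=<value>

d₁ = [ln(V₀/D) + (r + σ²/2)T] / (σ√T)
   = [ln(62.8105/55.9925) + (0.0313 + 0.5·0.1780²)·8.1721] / (0.1780·√8.1721)
   = [0.114905 + 0.385249] / 0.508847 = 0.982916
d₂ = d₁ − σ√T = 0.982916 − 0.508847 = 0.474070
N(d₁) = 0.837176,  N(d₂) = 0.682275,  e^(−rT) = 0.774307
E₀ = V₀·N(d₁) − D·e^(−rT)·N(d₂)
   = 62.8105·0.837176 − 55.9925·0.774307·0.682275 = 23.003129

E0=23.0031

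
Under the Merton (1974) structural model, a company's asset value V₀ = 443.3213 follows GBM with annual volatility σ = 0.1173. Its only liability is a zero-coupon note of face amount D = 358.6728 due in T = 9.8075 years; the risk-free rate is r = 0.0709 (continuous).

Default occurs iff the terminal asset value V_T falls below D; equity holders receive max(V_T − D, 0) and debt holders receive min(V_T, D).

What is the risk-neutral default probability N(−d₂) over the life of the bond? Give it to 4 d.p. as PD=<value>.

PD=0.0111

d₁ = [ln(V₀/D) + (r + σ²/2)T] / (σ√T)
   = [ln(443.3213/358.6728) + (0.0709 + 0.5·0.1173²)·9.8075] / (0.1173·√9.8075)
   = [0.211884 + 0.762824] / 0.367348 = 2.653368
d₂ = d₁ − σ√T = 2.653368 − 0.367348 = 2.286020
risk-neutral PD = N(−d₂) = N(-2.286020) = 0.011127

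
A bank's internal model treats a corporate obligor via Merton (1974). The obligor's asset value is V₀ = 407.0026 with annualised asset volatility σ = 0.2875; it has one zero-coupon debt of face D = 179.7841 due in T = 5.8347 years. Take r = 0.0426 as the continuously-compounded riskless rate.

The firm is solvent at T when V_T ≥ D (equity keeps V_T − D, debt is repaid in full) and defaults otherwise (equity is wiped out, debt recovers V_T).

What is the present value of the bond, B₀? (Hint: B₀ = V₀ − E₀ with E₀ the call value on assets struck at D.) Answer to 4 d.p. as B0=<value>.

B0=135.9181

d₁ = [ln(V₀/D) + (r + σ²/2)T] / (σ√T)
   = [ln(407.0026/179.7841) + (0.0426 + 0.5·0.2875²)·5.8347] / (0.2875·√5.8347)
   = [0.817063 + 0.489695] / 0.694460 = 1.881690
d₂ = d₁ − σ√T = 1.881690 − 0.694460 = 1.187231
N(d₁) = 0.970061,  N(d₂) = 0.882432,  e^(−rT) = 0.779924
E₀ = V₀·N(d₁) − D·e^(−rT)·N(d₂)
   = 407.0026·0.970061 − 179.7841·0.779924·0.882432 = 271.084520
B₀ = V₀ − E₀ = 407.0026 − 271.084520 = 135.918080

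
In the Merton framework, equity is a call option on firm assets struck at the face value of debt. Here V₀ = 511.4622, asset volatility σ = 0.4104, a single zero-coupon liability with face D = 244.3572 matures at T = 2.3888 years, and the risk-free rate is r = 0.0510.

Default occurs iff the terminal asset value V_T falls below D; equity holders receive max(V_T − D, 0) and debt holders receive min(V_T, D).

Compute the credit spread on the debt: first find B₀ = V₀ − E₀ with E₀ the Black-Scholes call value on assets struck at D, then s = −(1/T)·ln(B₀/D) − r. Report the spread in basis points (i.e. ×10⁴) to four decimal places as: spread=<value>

d₁ = [ln(V₀/D) + (r + σ²/2)T] / (σ√T)
   = [ln(511.4622/244.3572) + (0.0510 + 0.5·0.4104²)·2.3888] / (0.4104·√2.3888)
   = [0.738643 + 0.322999] / 0.634304 = 1.673712
d₂ = d₁ − σ√T = 1.673712 − 0.634304 = 1.039409
N(d₁) = 0.952906,  N(d₂) = 0.850693,  e^(−rT) = 0.885300
E₀ = V₀·N(d₁) − D·e^(−rT)·N(d₂)
   = 511.4622·0.952906 − 244.3572·0.885300·0.850693 = 303.345782
B₀ = V₀ − E₀ = 511.4622 − 303.345782 = 208.116418
spread = −(1/T)·ln(B₀/D) − r = −(1/2.3888)·ln(208.116418/244.3572) − 0.0510 = 0.01620256
in basis points: 0.01620256 × 10⁴ = 162.0256 bp

spread=162.0256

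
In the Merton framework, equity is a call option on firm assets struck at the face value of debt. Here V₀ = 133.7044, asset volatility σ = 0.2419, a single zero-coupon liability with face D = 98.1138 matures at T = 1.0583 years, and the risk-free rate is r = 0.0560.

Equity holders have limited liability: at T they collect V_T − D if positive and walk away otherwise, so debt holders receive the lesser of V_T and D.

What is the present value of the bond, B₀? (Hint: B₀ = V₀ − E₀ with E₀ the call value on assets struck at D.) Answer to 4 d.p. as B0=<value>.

B0=91.6277

d₁ = [ln(V₀/D) + (r + σ²/2)T] / (σ√T)
   = [ln(133.7044/98.1138) + (0.0560 + 0.5·0.2419²)·1.0583] / (0.2419·√1.0583)
   = [0.309503 + 0.090228] / 0.248852 = 1.606306
d₂ = d₁ − σ√T = 1.606306 − 0.248852 = 1.357455
N(d₁) = 0.945897,  N(d₂) = 0.912682,  e^(−rT) = 0.942457
E₀ = V₀·N(d₁) − D·e^(−rT)·N(d₂)
   = 133.7044·0.945897 − 98.1138·0.942457·0.912682 = 42.076654
B₀ = V₀ − E₀ = 133.7044 − 42.076654 = 91.627746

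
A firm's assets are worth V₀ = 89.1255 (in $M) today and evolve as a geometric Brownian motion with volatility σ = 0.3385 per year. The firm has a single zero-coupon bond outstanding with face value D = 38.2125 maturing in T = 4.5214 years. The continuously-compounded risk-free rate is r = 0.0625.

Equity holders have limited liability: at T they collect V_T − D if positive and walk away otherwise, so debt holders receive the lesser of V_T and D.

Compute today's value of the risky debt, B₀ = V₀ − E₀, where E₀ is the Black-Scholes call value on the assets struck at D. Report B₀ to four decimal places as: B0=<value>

B0=27.9368

d₁ = [ln(V₀/D) + (r + σ²/2)T] / (σ√T)
   = [ln(89.1255/38.2125) + (0.0625 + 0.5·0.3385²)·4.5214] / (0.3385·√4.5214)
   = [0.846883 + 0.541624] / 0.719772 = 1.929091
d₂ = d₁ − σ√T = 1.929091 − 0.719772 = 1.209319
N(d₁) = 0.973140,  N(d₂) = 0.886730,  e^(−rT) = 0.753831
E₀ = V₀·N(d₁) − D·e^(−rT)·N(d₂)
   = 89.1255·0.973140 − 38.2125·0.753831·0.886730 = 61.188688
B₀ = V₀ − E₀ = 89.1255 − 61.188688 = 27.936812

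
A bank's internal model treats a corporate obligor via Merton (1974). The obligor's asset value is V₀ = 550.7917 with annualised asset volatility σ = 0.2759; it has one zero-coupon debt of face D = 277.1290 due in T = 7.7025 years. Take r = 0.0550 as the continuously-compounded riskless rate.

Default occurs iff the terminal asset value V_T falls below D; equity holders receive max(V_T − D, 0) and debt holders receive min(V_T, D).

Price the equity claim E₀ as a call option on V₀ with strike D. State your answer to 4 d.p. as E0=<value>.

d₁ = [ln(V₀/D) + (r + σ²/2)T] / (σ√T)
   = [ln(550.7917/277.1290) + (0.0550 + 0.5·0.2759²)·7.7025] / (0.2759·√7.7025)
   = [0.686874 + 0.716798] / 0.765716 = 1.833150
d₂ = d₁ − σ√T = 1.833150 − 0.765716 = 1.067434
N(d₁) = 0.966610,  N(d₂) = 0.857112,  e^(−rT) = 0.654661
E₀ = V₀·N(d₁) − D·e^(−rT)·N(d₂)
   = 550.7917·0.966610 − 277.1290·0.654661·0.857112 = 376.898620

E0=376.8986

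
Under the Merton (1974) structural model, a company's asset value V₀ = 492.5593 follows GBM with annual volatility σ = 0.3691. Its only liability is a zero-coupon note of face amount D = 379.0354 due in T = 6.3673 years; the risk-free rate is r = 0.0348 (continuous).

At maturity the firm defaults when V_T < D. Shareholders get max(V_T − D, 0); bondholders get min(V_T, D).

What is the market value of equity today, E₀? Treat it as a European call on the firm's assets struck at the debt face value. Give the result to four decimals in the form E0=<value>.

E0=254.2651

d₁ = [ln(V₀/D) + (r + σ²/2)T] / (σ√T)
   = [ln(492.5593/379.0354) + (0.0348 + 0.5·0.3691²)·6.3673] / (0.3691·√6.3673)
   = [0.261985 + 0.655306] / 0.931369 = 0.984885
d₂ = d₁ − σ√T = 0.984885 − 0.931369 = 0.053516
N(d₁) = 0.837660,  N(d₂) = 0.521340,  e^(−rT) = 0.801250
E₀ = V₀·N(d₁) − D·e^(−rT)·N(d₂)
   = 492.5593·0.837660 − 379.0354·0.801250·0.521340 = 254.265087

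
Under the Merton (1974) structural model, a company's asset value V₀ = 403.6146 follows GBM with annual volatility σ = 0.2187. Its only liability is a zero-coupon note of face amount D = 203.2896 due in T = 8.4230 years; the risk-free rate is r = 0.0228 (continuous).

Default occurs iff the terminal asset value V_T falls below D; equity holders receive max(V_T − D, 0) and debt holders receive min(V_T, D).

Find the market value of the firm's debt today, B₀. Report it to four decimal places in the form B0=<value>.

B0=161.7023

d₁ = [ln(V₀/D) + (r + σ²/2)T] / (σ√T)
   = [ln(403.6146/203.2896) + (0.0228 + 0.5·0.2187²)·8.4230] / (0.2187·√8.4230)
   = [0.685829 + 0.393479] / 0.634720 = 1.700448
d₂ = d₁ − σ√T = 1.700448 − 0.634720 = 1.065728
N(d₁) = 0.955477,  N(d₂) = 0.856727,  e^(−rT) = 0.825270
E₀ = V₀·N(d₁) − D·e^(−rT)·N(d₂)
   = 403.6146·0.955477 − 203.2896·0.825270·0.856727 = 241.912273
B₀ = V₀ − E₀ = 403.6146 − 241.912273 = 161.702327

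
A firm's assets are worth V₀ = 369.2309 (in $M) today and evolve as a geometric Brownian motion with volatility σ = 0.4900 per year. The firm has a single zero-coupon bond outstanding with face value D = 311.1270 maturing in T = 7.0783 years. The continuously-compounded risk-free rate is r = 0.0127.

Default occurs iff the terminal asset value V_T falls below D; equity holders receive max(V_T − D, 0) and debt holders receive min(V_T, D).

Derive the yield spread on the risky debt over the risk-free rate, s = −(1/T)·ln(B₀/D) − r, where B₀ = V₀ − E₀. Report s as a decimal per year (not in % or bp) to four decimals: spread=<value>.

d₁ = [ln(V₀/D) + (r + σ²/2)T] / (σ√T)
   = [ln(369.2309/311.1270) + (0.0127 + 0.5·0.4900²)·7.0783] / (0.4900·√7.0783)
   = [0.171221 + 0.939644] / 1.303649 = 0.852120
d₂ = d₁ − σ√T = 0.852120 − 1.303649 = -0.451528
N(d₁) = 0.802926,  N(d₂) = 0.325804,  e^(−rT) = 0.914028
E₀ = V₀·N(d₁) − D·e^(−rT)·N(d₂)
   = 369.2309·0.802926 − 311.1270·0.914028·0.325804 = 203.813386
B₀ = V₀ − E₀ = 369.2309 − 203.813386 = 165.417514
spread = −(1/T)·ln(B₀/D) − r = −(1/7.0783)·ln(165.417514/311.1270) − 0.0127 = 0.07654862

spread=0.0765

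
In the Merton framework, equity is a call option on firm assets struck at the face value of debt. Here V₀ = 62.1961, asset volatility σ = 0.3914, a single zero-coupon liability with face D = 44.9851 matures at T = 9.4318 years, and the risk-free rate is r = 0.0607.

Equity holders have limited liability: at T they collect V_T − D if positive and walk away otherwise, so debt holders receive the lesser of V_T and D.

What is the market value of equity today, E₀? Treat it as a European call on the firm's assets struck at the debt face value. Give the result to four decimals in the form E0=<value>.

d₁ = [ln(V₀/D) + (r + σ²/2)T] / (σ√T)
   = [ln(62.1961/44.9851) + (0.0607 + 0.5·0.3914²)·9.4318] / (0.3914·√9.4318)
   = [0.323961 + 1.294958] / 1.202038 = 1.346812
d₂ = d₁ − σ√T = 1.346812 − 1.202038 = 0.144774
N(d₁) = 0.910980,  N(d₂) = 0.557555,  e^(−rT) = 0.564108
E₀ = V₀·N(d₁) − D·e^(−rT)·N(d₂)
   = 62.1961·0.910980 − 44.9851·0.564108·0.557555 = 42.510608

E0=42.5106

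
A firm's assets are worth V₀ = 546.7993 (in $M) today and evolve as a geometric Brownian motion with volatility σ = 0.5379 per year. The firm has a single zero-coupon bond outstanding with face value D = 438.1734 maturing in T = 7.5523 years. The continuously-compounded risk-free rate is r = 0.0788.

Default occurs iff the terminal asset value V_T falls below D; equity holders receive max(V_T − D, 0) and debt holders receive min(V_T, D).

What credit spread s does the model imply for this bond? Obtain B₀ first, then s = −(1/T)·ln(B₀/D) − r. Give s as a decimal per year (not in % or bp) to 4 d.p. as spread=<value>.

d₁ = [ln(V₀/D) + (r + σ²/2)T] / (σ√T)
   = [ln(546.7993/438.1734) + (0.0788 + 0.5·0.5379²)·7.5523] / (0.5379·√7.5523)
   = [0.221467 + 1.687699] / 1.478227 = 1.291524
d₂ = d₁ − σ√T = 1.291524 − 1.478227 = -0.186703
N(d₁) = 0.901739,  N(d₂) = 0.425947,  e^(−rT) = 0.551496
E₀ = V₀·N(d₁) − D·e^(−rT)·N(d₂)
   = 546.7993·0.901739 − 438.1734·0.551496·0.425947 = 390.139903
B₀ = V₀ − E₀ = 546.7993 − 390.139903 = 156.659397
spread = −(1/T)·ln(B₀/D) − r = −(1/7.5523)·ln(156.659397/438.1734) − 0.0788 = 0.05738907

spread=0.0574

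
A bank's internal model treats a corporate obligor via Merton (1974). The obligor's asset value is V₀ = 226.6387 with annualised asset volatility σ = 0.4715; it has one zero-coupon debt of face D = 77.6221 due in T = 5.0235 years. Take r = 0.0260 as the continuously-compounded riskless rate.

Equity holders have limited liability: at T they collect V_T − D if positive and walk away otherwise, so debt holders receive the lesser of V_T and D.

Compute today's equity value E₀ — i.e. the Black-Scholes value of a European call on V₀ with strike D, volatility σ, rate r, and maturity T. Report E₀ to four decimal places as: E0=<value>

E0=166.1474

d₁ = [ln(V₀/D) + (r + σ²/2)T] / (σ√T)
   = [ln(226.6387/77.6221) + (0.0260 + 0.5·0.4715²)·5.0235] / (0.4715·√5.0235)
   = [1.071505 + 0.689004] / 1.056781 = 1.665917
d₂ = d₁ − σ√T = 1.665917 − 1.056781 = 0.609136
N(d₁) = 0.952135,  N(d₂) = 0.728783,  e^(−rT) = 0.877559
E₀ = V₀·N(d₁) − D·e^(−rT)·N(d₂)
   = 226.6387·0.952135 − 77.6221·0.877559·0.728783 = 166.147425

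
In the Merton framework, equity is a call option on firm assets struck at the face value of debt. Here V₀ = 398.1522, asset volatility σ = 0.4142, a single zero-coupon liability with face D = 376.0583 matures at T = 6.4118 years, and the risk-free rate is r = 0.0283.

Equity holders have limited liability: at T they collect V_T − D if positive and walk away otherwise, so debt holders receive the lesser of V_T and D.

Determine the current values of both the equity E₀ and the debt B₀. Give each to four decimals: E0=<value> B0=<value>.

d₁ = [ln(V₀/D) + (r + σ²/2)T] / (σ√T)
   = [ln(398.1522/376.0583) + (0.0283 + 0.5·0.4142²)·6.4118] / (0.4142·√6.4118)
   = [0.057090 + 0.731463] / 1.048818 = 0.751850
d₂ = d₁ − σ√T = 0.751850 − 1.048818 = -0.296968
N(d₁) = 0.773929,  N(d₂) = 0.383245,  e^(−rT) = 0.834057
E₀ = V₀·N(d₁) − D·e^(−rT)·N(d₂)
   = 398.1522·0.773929 − 376.0583·0.834057·0.383245 = 187.935216
B₀ = V₀ − E₀ = 398.1522 − 187.935216 = 210.216984

E0=187.9352 B0=210.2170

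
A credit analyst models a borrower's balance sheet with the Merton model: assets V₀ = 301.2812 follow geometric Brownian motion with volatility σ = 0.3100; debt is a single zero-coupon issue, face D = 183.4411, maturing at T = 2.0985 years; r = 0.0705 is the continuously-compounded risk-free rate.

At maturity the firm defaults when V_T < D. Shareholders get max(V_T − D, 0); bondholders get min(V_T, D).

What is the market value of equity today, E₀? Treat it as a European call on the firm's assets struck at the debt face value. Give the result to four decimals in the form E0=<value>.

d₁ = [ln(V₀/D) + (r + σ²/2)T] / (σ√T)
   = [ln(301.2812/183.4411) + (0.0705 + 0.5·0.3100²)·2.0985] / (0.3100·√2.0985)
   = [0.496150 + 0.248777] / 0.449072 = 1.658815
d₂ = d₁ − σ√T = 1.658815 − 0.449072 = 1.209742
N(d₁) = 0.951423,  N(d₂) = 0.886811,  e^(−rT) = 0.862479
E₀ = V₀·N(d₁) − D·e^(−rT)·N(d₂)
   = 301.2812·0.951423 − 183.4411·0.862479·0.886811 = 146.339938

E0=146.3399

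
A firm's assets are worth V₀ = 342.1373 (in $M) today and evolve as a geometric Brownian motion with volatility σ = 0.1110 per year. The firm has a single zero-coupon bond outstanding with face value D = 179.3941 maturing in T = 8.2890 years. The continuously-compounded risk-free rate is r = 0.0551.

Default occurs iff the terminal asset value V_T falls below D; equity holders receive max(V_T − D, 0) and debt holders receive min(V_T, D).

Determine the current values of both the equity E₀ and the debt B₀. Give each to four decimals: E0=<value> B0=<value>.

E0=228.5216 B0=113.6157

d₁ = [ln(V₀/D) + (r + σ²/2)T] / (σ√T)
   = [ln(342.1373/179.3941) + (0.0551 + 0.5·0.1110²)·8.2890] / (0.1110·√8.2890)
   = [0.645627 + 0.507788] / 0.319576 = 3.609206
d₂ = d₁ − σ√T = 3.609206 − 0.319576 = 3.289630
N(d₁) = 0.999846,  N(d₂) = 0.999498,  e^(−rT) = 0.633355
E₀ = V₀·N(d₁) − D·e^(−rT)·N(d₂)
   = 342.1373·0.999846 − 179.3941·0.633355·0.999498 = 228.521567
B₀ = V₀ − E₀ = 342.1373 − 228.521567 = 113.615733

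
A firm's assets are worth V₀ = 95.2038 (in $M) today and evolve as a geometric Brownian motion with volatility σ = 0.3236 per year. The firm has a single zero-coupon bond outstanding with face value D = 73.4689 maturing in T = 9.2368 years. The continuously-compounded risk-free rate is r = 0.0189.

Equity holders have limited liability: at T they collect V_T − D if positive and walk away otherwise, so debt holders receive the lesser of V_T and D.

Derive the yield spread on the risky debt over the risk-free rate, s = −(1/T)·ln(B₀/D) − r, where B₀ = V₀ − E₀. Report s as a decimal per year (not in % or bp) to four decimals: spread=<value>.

spread=0.0311

d₁ = [ln(V₀/D) + (r + σ²/2)T] / (σ√T)
   = [ln(95.2038/73.4689) + (0.0189 + 0.5·0.3236²)·9.2368] / (0.3236·√9.2368)
   = [0.259158 + 0.658200] / 0.983488 = 0.932759
d₂ = d₁ − σ√T = 0.932759 − 0.983488 = -0.050729
N(d₁) = 0.824528,  N(d₂) = 0.479771,  e^(−rT) = 0.839813
E₀ = V₀·N(d₁) − D·e^(−rT)·N(d₂)
   = 95.2038·0.824528 − 73.4689·0.839813·0.479771 = 48.896256
B₀ = V₀ − E₀ = 95.2038 − 48.896256 = 46.307544
spread = −(1/T)·ln(B₀/D) − r = −(1/9.2368)·ln(46.307544/73.4689) − 0.0189 = 0.03106939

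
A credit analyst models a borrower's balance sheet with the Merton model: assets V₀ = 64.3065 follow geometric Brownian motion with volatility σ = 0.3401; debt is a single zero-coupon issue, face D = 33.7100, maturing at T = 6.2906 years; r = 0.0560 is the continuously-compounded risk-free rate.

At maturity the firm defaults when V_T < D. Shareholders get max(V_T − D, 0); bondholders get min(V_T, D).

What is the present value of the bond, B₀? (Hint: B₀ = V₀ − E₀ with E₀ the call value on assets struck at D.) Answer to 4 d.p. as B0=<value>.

d₁ = [ln(V₀/D) + (r + σ²/2)T] / (σ√T)
   = [ln(64.3065/33.7100) + (0.0560 + 0.5·0.3401²)·6.2906] / (0.3401·√6.2906)
   = [0.645866 + 0.716084] / 0.853007 = 1.596646
d₂ = d₁ − σ√T = 1.596646 − 0.853007 = 0.743639
N(d₁) = 0.944828,  N(d₂) = 0.771452,  e^(−rT) = 0.703088
E₀ = V₀·N(d₁) − D·e^(−rT)·N(d₂)
   = 64.3065·0.944828 − 33.7100·0.703088·0.771452 = 42.474298
B₀ = V₀ − E₀ = 64.3065 − 42.474298 = 21.832202

B0=21.8322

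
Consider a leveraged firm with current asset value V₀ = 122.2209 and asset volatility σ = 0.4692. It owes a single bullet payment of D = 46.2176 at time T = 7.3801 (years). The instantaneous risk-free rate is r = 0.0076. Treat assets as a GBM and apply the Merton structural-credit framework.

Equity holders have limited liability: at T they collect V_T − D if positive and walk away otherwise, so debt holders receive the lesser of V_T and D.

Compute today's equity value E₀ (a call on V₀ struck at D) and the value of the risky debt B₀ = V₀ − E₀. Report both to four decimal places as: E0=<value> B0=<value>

d₁ = [ln(V₀/D) + (r + σ²/2)T] / (σ√T)
   = [ln(122.2209/46.2176) + (0.0076 + 0.5·0.4692²)·7.3801] / (0.4692·√7.3801)
   = [0.972469 + 0.868448] / 1.274645 = 1.444259
d₂ = d₁ − σ√T = 1.444259 − 1.274645 = 0.169615
N(d₁) = 0.925667,  N(d₂) = 0.567343,  e^(−rT) = 0.945455
E₀ = V₀·N(d₁) − D·e^(−rT)·N(d₂)
   = 122.2209·0.925667 − 46.2176·0.945455·0.567343 = 88.344833
B₀ = V₀ − E₀ = 122.2209 − 88.344833 = 33.876067

E0=88.3448 B0=33.8761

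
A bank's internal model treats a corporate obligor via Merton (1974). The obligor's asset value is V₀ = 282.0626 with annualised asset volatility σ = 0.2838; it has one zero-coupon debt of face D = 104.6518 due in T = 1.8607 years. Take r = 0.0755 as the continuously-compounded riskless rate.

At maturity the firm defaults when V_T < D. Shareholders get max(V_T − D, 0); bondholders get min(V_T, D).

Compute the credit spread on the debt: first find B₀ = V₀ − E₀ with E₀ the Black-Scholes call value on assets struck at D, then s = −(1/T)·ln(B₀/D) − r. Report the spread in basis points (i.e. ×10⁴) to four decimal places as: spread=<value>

spread=1.7976

d₁ = [ln(V₀/D) + (r + σ²/2)T] / (σ√T)
   = [ln(282.0626/104.6518) + (0.0755 + 0.5·0.2838²)·1.8607] / (0.2838·√1.8607)
   = [0.991490 + 0.215416] / 0.387124 = 3.117618
d₂ = d₁ − σ√T = 3.117618 − 0.387124 = 2.730493
N(d₁) = 0.999088,  N(d₂) = 0.996838,  e^(−rT) = 0.868939
E₀ = V₀·N(d₁) − D·e^(−rT)·N(d₂)
   = 282.0626·0.999088 − 104.6518·0.868939·0.996838 = 191.157026
B₀ = V₀ − E₀ = 282.0626 − 191.157026 = 90.905574
spread = −(1/T)·ln(B₀/D) − r = −(1/1.8607)·ln(90.905574/104.6518) − 0.0755 = 0.00017976
in basis points: 0.00017976 × 10⁴ = 1.7976 bp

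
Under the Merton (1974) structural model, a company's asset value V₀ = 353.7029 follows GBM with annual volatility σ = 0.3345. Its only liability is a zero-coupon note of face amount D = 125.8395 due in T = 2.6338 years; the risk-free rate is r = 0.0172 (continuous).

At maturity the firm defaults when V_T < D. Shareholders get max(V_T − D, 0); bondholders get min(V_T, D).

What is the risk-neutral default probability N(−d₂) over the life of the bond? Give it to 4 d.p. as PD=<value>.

d₁ = [ln(V₀/D) + (r + σ²/2)T] / (σ√T)
   = [ln(353.7029/125.8395) + (0.0172 + 0.5·0.3345²)·2.6338] / (0.3345·√2.6338)
   = [1.033450 + 0.192650] / 0.542860 = 2.258594
d₂ = d₁ − σ√T = 2.258594 − 0.542860 = 1.715735
risk-neutral PD = N(−d₂) = N(-1.715735) = 0.043105

PD=0.0431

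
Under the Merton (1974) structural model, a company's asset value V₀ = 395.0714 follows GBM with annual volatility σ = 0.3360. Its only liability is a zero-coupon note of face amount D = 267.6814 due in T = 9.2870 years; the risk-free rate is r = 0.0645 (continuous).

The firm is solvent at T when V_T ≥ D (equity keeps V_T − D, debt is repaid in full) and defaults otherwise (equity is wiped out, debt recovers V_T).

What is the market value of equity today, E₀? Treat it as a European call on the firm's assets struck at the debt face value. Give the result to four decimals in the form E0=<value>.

E0=268.2579

d₁ = [ln(V₀/D) + (r + σ²/2)T] / (σ√T)
   = [ln(395.0714/267.6814) + (0.0645 + 0.5·0.3360²)·9.2870] / (0.3360·√9.2870)
   = [0.389269 + 1.123244] / 1.023946 = 1.477142
d₂ = d₁ − σ√T = 1.477142 − 1.023946 = 0.453196
N(d₁) = 0.930181,  N(d₂) = 0.674796,  e^(−rT) = 0.549354
E₀ = V₀·N(d₁) − D·e^(−rT)·N(d₂)
   = 395.0714·0.930181 − 267.6814·0.549354·0.674796 = 268.257886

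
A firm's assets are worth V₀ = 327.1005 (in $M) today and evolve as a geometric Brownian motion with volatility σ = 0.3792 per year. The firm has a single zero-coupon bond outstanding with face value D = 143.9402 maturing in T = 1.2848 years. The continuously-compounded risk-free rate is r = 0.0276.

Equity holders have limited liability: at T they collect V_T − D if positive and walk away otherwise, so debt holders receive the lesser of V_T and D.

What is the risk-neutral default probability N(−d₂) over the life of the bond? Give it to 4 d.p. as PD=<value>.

PD=0.0378

d₁ = [ln(V₀/D) + (r + σ²/2)T] / (σ√T)
   = [ln(327.1005/143.9402) + (0.0276 + 0.5·0.3792²)·1.2848] / (0.3792·√1.2848)
   = [0.820870 + 0.127833] / 0.429819 = 2.207211
d₂ = d₁ − σ√T = 2.207211 − 0.429819 = 1.777392
risk-neutral PD = N(−d₂) = N(-1.777392) = 0.037752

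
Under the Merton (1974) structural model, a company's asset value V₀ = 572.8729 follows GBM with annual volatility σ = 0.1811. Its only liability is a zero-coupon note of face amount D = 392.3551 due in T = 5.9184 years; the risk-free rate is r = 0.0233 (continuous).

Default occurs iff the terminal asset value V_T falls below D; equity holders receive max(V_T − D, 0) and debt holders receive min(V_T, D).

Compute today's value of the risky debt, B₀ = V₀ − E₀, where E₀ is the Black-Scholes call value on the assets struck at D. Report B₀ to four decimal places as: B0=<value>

d₁ = [ln(V₀/D) + (r + σ²/2)T] / (σ√T)
   = [ln(572.8729/392.3551) + (0.0233 + 0.5·0.1811²)·5.9184] / (0.1811·√5.9184)
   = [0.378497 + 0.234952] / 0.440576 = 1.392380
d₂ = d₁ − σ√T = 1.392380 − 0.440576 = 0.951804
N(d₁) = 0.918096,  N(d₂) = 0.829402,  e^(−rT) = 0.871187
E₀ = V₀·N(d₁) − D·e^(−rT)·N(d₂)
   = 572.8729·0.918096 − 392.3551·0.871187·0.829402 = 242.450810
B₀ = V₀ − E₀ = 572.8729 − 242.450810 = 330.422090

B0=330.4221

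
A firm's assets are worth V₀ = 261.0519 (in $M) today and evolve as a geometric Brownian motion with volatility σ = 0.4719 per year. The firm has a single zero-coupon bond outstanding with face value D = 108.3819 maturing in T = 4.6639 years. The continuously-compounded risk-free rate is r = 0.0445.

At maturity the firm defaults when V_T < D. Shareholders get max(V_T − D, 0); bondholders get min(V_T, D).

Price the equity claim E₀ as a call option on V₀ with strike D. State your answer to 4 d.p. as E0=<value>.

E0=183.4039

d₁ = [ln(V₀/D) + (r + σ²/2)T] / (σ√T)
   = [ln(261.0519/108.3819) + (0.0445 + 0.5·0.4719²)·4.6639] / (0.4719·√4.6639)
   = [0.879058 + 0.726845] / 1.019118 = 1.575777
d₂ = d₁ − σ√T = 1.575777 − 1.019118 = 0.556658
N(d₁) = 0.942461,  N(d₂) = 0.711120,  e^(−rT) = 0.812578
E₀ = V₀·N(d₁) − D·e^(−rT)·N(d₂)
   = 261.0519·0.942461 − 108.3819·0.812578·0.711120 = 183.403930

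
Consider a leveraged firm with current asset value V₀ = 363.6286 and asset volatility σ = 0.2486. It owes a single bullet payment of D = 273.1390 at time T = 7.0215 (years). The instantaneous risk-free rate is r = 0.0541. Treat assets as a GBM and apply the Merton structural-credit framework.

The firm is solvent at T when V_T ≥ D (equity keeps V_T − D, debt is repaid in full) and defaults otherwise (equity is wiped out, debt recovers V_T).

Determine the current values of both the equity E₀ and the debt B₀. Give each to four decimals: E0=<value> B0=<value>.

d₁ = [ln(V₀/D) + (r + σ²/2)T] / (σ√T)
   = [ln(363.6286/273.1390) + (0.0541 + 0.5·0.2486²)·7.0215] / (0.2486·√7.0215)
   = [0.286152 + 0.596834] / 0.658743 = 1.340411
d₂ = d₁ − σ√T = 1.340411 − 0.658743 = 0.681668
N(d₁) = 0.909944,  N(d₂) = 0.752276,  e^(−rT) = 0.683955
E₀ = V₀·N(d₁) − D·e^(−rT)·N(d₂)
   = 363.6286·0.909944 − 273.1390·0.683955·0.752276 = 190.345517
B₀ = V₀ − E₀ = 363.6286 − 190.345517 = 173.283083

E0=190.3455 B0=173.2831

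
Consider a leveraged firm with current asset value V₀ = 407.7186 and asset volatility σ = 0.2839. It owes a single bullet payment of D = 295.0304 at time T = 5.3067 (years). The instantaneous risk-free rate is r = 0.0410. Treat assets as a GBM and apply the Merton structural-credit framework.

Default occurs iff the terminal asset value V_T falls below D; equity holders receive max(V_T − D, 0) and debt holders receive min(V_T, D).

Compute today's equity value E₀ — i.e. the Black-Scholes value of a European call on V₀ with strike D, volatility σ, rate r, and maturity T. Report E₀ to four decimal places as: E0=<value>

d₁ = [ln(V₀/D) + (r + σ²/2)T] / (σ√T)
   = [ln(407.7186/295.0304) + (0.0410 + 0.5·0.2839²)·5.3067] / (0.2839·√5.3067)
   = [0.323499 + 0.431433] / 0.654000 = 1.154330
d₂ = d₁ − σ√T = 1.154330 − 0.654000 = 0.500330
N(d₁) = 0.875817,  N(d₂) = 0.691579,  e^(−rT) = 0.804468
E₀ = V₀·N(d₁) − D·e^(−rT)·N(d₂)
   = 407.7186·0.875817 − 295.0304·0.804468·0.691579 = 192.946181

E0=192.9462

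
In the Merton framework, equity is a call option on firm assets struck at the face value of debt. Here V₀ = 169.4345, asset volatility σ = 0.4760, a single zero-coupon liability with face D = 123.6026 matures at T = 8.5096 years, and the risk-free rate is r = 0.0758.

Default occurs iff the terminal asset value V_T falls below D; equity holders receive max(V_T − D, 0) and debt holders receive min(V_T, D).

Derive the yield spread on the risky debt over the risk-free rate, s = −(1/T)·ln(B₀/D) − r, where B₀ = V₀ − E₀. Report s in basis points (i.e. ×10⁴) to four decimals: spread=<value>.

spread=393.3833

d₁ = [ln(V₀/D) + (r + σ²/2)T] / (σ√T)
   = [ln(169.4345/123.6026) + (0.0758 + 0.5·0.4760²)·8.5096] / (0.4760·√8.5096)
   = [0.315395 + 1.609063] / 1.388550 = 1.385948
d₂ = d₁ − σ√T = 1.385948 − 1.388550 = -0.002602
N(d₁) = 0.917119,  N(d₂) = 0.498962,  e^(−rT) = 0.524648
E₀ = V₀·N(d₁) − D·e^(−rT)·N(d₂)
   = 169.4345·0.917119 − 123.6026·0.524648·0.498962 = 123.034919
B₀ = V₀ − E₀ = 169.4345 − 123.034919 = 46.399581
spread = −(1/T)·ln(B₀/D) − r = −(1/8.5096)·ln(46.399581/123.6026) − 0.0758 = 0.03933833
in basis points: 0.03933833 × 10⁴ = 393.3833 bp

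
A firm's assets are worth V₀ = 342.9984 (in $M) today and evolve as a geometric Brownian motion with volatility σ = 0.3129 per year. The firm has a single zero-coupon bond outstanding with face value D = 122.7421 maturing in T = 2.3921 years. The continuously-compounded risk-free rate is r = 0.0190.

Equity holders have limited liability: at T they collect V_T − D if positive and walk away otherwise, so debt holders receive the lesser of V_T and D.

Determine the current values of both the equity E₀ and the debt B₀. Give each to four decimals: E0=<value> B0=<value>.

E0=226.1509 B0=116.8475

d₁ = [ln(V₀/D) + (r + σ²/2)T] / (σ√T)
   = [ln(342.9984/122.7421) + (0.0190 + 0.5·0.3129²)·2.3921] / (0.3129·√2.3921)
   = [1.027640 + 0.162551] / 0.483944 = 2.459357
d₂ = d₁ − σ√T = 2.459357 − 0.483944 = 1.975413
N(d₁) = 0.993041,  N(d₂) = 0.975889,  e^(−rT) = 0.955567
E₀ = V₀·N(d₁) − D·e^(−rT)·N(d₂)
   = 342.9984·0.993041 − 122.7421·0.955567·0.975889 = 226.150910
B₀ = V₀ − E₀ = 342.9984 − 226.150910 = 116.847490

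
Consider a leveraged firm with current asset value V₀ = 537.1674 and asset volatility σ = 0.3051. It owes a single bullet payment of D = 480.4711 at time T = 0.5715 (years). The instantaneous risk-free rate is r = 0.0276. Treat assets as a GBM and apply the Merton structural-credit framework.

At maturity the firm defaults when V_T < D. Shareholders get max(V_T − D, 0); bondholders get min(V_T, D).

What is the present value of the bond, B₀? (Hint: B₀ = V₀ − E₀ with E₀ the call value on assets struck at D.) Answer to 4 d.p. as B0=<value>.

d₁ = [ln(V₀/D) + (r + σ²/2)T] / (σ√T)
   = [ln(537.1674/480.4711) + (0.0276 + 0.5·0.3051²)·0.5715] / (0.3051·√0.5715)
   = [0.111543 + 0.042373] / 0.230648 = 0.667316
d₂ = d₁ − σ√T = 0.667316 − 0.230648 = 0.436668
N(d₁) = 0.747715,  N(d₂) = 0.668824,  e^(−rT) = 0.984350
E₀ = V₀·N(d₁) − D·e^(−rT)·N(d₂)
   = 537.1674·0.747715 − 480.4711·0.984350·0.668824 = 85.326552
B₀ = V₀ − E₀ = 537.1674 − 85.326552 = 451.840848

B0=451.8408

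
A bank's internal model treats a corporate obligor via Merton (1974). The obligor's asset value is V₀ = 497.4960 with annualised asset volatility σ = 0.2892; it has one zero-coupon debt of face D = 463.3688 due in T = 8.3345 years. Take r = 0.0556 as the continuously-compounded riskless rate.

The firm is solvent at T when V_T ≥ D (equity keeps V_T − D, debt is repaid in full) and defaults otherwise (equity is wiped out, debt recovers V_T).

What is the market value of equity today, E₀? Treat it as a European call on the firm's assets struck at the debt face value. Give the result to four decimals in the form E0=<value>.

d₁ = [ln(V₀/D) + (r + σ²/2)T] / (σ√T)
   = [ln(497.4960/463.3688) + (0.0556 + 0.5·0.2892²)·8.3345] / (0.2892·√8.3345)
   = [0.071064 + 0.811933] / 0.834907 = 1.057600
d₂ = d₁ − σ√T = 1.057600 − 0.834907 = 0.222693
N(d₁) = 0.854881,  N(d₂) = 0.588113,  e^(−rT) = 0.629142
E₀ = V₀·N(d₁) − D·e^(−rT)·N(d₂)
   = 497.4960·0.854881 − 463.3688·0.629142·0.588113 = 253.850449

E0=253.8504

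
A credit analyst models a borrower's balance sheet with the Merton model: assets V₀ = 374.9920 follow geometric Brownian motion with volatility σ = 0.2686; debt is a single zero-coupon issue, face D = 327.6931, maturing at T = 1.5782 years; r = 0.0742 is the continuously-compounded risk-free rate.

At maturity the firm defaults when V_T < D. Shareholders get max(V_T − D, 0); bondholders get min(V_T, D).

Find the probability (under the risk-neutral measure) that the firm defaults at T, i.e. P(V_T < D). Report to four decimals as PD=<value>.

PD=0.2817

d₁ = [ln(V₀/D) + (r + σ²/2)T] / (σ√T)
   = [ln(374.9920/327.6931) + (0.0742 + 0.5·0.2686²)·1.5782] / (0.2686·√1.5782)
   = [0.134827 + 0.174033] / 0.337433 = 0.915324
d₂ = d₁ − σ√T = 0.915324 − 0.337433 = 0.577891
risk-neutral PD = N(−d₂) = N(-0.577891) = 0.281669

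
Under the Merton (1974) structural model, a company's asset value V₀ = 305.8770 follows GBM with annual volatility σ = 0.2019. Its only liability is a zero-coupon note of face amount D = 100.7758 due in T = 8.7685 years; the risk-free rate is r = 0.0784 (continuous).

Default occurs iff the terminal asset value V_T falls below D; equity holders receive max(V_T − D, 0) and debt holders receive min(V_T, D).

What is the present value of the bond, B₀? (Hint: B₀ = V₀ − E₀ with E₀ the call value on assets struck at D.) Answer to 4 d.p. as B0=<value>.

d₁ = [ln(V₀/D) + (r + σ²/2)T] / (σ√T)
   = [ln(305.8770/100.7758) + (0.0784 + 0.5·0.2019²)·8.7685] / (0.2019·√8.7685)
   = [1.110285 + 0.866168] / 0.597859 = 3.305883
d₂ = d₁ − σ√T = 3.305883 − 0.597859 = 2.708024
N(d₁) = 0.999527,  N(d₂) = 0.996616,  e^(−rT) = 0.502857
E₀ = V₀·N(d₁) − D·e^(−rT)·N(d₂)
   = 305.8770·0.999527 − 100.7758·0.502857·0.996616 = 255.227933
B₀ = V₀ − E₀ = 305.8770 − 255.227933 = 50.649067

B0=50.6491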